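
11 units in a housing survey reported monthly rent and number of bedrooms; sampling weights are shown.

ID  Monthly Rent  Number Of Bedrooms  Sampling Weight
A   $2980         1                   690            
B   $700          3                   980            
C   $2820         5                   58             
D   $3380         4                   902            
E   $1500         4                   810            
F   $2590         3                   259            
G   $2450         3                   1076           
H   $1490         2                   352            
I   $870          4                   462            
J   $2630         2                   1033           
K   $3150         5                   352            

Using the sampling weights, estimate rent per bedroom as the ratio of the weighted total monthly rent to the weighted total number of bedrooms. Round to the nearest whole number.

Σ wᵢ·y = 2980×690 + 700×980 + 2820×58 + 3380×902 + 1500×810 + 2590×259 + 2450×1076 + 1490×352 + 870×462 + 2630×1033 + 3150×352
  = 15228540
Σ wᵢ·x = 21151
Ratio = 15228540 / 21151 = 719.99149

720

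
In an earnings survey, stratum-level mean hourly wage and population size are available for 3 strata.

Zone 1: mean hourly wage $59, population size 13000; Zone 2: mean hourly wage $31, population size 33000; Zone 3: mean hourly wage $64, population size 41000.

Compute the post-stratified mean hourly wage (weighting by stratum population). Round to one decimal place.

50.7

Σ Nₕ·x̄ₕ = 59×13000 + 31×33000 + 64×41000
  = 767000 + 1023000 + 2624000 = 4414000
Σ Nₕ = 13000 + 33000 + 41000 = 87000
Overall mean = 4414000 / 87000 = 50.735632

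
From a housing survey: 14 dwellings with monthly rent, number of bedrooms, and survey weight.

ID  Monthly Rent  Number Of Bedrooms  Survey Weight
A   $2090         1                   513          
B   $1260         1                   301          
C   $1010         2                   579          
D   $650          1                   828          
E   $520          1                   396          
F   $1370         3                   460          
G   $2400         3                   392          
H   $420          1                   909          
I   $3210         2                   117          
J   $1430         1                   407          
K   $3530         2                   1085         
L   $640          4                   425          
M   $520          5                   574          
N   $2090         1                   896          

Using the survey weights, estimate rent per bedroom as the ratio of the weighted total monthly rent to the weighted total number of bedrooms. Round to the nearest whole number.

Σ wᵢ·y = 11963870
Σ wᵢ·x = 14938
Ratio = 11963870 / 14938 = 800.90173

801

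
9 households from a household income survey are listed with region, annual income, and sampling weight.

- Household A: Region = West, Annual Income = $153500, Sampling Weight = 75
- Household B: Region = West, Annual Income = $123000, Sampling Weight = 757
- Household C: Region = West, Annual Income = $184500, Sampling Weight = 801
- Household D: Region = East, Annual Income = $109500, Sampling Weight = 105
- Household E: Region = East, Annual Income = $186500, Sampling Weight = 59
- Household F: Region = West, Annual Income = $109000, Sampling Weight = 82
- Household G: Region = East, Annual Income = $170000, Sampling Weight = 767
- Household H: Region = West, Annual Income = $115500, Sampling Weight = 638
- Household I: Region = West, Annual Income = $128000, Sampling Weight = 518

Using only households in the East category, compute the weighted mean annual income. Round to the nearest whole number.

East rows: D, E, G
Weighted sum = 109500×105 + 186500×59 + 170000×767
  = 11497500 + 11003500 + 130390000 = 152891000
Sum of weights = 105 + 59 + 767 = 931
Weighted mean = 152891000 / 931 = 164222.34

164222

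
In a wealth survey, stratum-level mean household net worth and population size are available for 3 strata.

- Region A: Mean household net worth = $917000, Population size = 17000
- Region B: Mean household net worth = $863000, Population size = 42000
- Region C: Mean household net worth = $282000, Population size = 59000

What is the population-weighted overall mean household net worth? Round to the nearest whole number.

Σ Nₕ·x̄ₕ = 917000×17000 + 863000×42000 + 282000×59000
  = 68473000000
Σ Nₕ = 17000 + 42000 + 59000 = 118000
Overall mean = 68473000000 / 118000 = 580279.66

580280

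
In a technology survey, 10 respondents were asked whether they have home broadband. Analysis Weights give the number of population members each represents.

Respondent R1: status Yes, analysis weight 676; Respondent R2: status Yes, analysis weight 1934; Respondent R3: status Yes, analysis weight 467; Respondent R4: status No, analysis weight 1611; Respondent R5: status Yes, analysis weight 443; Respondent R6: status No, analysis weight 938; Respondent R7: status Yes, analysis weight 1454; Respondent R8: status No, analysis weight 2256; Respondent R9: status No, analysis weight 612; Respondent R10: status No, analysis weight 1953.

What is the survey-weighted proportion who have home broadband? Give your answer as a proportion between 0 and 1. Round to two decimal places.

Sum of weights for 'Yes' = 676 + 1934 + 467 + 443 + 1454 = 4974
Total weight = 676 + 1934 + 467 + 1611 + 443 + 938 + 1454 + 2256 + 612 + 1953 = 12344
Weighted proportion = 4974 / 12344 = 0.4029488

0.40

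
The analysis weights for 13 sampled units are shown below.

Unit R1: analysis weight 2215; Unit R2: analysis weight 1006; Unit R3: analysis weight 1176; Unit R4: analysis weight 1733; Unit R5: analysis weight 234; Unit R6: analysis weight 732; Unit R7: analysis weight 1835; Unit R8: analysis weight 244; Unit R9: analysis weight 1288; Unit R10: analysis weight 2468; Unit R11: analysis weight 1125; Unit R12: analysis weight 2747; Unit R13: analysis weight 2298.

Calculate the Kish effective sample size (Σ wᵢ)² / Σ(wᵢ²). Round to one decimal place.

10.1

Σ wᵢ = 19101
Σ wᵢ² = 36164273
n_eff = 19101² / 36164273 = 364848201 / 36164273 = 10.088636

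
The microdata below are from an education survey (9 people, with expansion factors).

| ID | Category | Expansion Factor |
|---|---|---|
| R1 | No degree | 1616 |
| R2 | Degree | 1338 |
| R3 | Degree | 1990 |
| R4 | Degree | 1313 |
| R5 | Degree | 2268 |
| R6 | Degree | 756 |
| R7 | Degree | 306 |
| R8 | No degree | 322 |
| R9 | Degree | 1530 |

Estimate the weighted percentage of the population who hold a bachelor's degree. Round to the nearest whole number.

83

Sum of weights for 'Degree' = 1338 + 1990 + 1313 + 2268 + 756 + 306 + 1530 = 9501
Total weight = 1616 + 1338 + 1990 + 1313 + 2268 + 756 + 306 + 322 + 1530 = 11439
Weighted proportion = 9501 / 11439 = 0.8305796 → 83.05796%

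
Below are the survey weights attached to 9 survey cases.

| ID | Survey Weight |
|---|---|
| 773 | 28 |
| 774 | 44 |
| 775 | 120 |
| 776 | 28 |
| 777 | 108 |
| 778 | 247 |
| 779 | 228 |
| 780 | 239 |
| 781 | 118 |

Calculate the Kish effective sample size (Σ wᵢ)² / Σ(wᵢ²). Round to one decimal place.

Σ wᵢ = 1160
Σ wᵢ² = 784 + 1936 + 14400 + 784 + 11664 + 61009 + 51984 + 57121 + 13924 = 213606
n_eff = 1160² / 213606 = 1345600 / 213606 = 6.2994485

6.3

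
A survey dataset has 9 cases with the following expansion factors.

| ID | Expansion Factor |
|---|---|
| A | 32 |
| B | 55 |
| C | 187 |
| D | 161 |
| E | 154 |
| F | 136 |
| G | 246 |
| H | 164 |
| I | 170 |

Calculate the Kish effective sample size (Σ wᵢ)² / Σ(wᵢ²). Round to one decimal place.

Σ wᵢ = 32 + 55 + 187 + 161 + 154 + 136 + 246 + 164 + 170 = 1305
Σ wᵢ² = 1024 + 3025 + 34969 + 25921 + 23716 + 18496 + 60516 + 26896 + 28900 = 223463
n_eff = 1305² / 223463 = 1703025 / 223463 = 7.6210603

7.6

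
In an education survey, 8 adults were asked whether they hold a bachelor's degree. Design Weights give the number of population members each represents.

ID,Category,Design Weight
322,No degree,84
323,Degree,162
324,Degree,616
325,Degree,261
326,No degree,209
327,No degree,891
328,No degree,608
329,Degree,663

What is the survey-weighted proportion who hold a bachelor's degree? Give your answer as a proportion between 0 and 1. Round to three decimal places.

Sum of weights for 'Degree' = 162 + 616 + 261 + 663 = 1702
Total weight = 84 + 162 + 616 + 261 + 209 + 891 + 608 + 663 = 3494
Weighted proportion = 1702 / 3494 = 0.48712078

0.487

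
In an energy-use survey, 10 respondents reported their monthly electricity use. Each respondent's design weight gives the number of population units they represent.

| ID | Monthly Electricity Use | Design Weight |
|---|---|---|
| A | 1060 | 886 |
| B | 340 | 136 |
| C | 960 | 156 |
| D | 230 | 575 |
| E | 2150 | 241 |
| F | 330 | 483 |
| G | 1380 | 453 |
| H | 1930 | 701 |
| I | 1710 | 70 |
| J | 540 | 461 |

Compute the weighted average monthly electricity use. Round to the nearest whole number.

1031

Weighted sum = 1060×886 + 340×136 + 960×156 + 230×575 + 2150×241 + 330×483 + 1380×453 + 1930×701 + 1710×70 + 540×461
  = 939160 + 46240 + 149760 + 132250 + 518150 + 159390 + 625140 + 1352930 + 119700 + 248940 = 4291660
Sum of weights = 4162
Weighted mean = 4291660 / 4162 = 1031.1533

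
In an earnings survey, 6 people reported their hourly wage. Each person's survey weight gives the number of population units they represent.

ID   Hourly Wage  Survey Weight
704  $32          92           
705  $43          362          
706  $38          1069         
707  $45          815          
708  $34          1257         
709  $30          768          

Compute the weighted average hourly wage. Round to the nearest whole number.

37

Weighted sum = 32×92 + 43×362 + 38×1069 + 45×815 + 34×1257 + 30×768
  = 2944 + 15566 + 40622 + 36675 + 42738 + 23040 = 161585
Sum of weights = 4363
Weighted mean = 161585 / 4363 = 37.035297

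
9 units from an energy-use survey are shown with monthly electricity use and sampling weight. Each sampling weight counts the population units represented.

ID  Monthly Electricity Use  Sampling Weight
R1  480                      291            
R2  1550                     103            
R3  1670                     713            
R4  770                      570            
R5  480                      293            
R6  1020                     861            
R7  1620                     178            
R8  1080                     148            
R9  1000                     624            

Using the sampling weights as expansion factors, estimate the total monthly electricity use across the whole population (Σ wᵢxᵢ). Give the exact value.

4020000

Weighted total = 4020000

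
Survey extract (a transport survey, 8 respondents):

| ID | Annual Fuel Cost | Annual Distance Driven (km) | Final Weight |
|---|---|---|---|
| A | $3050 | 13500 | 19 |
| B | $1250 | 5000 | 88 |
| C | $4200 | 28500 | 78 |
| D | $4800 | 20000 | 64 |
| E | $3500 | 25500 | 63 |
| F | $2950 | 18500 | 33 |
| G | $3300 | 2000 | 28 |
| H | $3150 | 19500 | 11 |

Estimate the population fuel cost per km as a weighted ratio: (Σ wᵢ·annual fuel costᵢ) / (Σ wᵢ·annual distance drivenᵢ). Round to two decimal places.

Σ wᵢ·y = 3050×19 + 1250×88 + 4200×78 + 4800×64 + 3500×63 + 2950×33 + 3300×28 + 3150×11
  = 57950 + 110000 + 327600 + 307200 + 220500 + 97350 + 92400 + 34650 = 1247650
Σ wᵢ·x = 6687000
Ratio = 1247650 / 6687000 = 0.18657844

0.19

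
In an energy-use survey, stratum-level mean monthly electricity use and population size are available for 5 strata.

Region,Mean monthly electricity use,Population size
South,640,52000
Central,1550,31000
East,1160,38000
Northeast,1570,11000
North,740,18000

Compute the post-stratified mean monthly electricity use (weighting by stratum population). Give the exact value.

1040

Σ Nₕ·x̄ₕ = 640×52000 + 1550×31000 + 1160×38000 + 1570×11000 + 740×18000
  = 33280000 + 48050000 + 44080000 + 17270000 + 13320000 = 156000000
Σ Nₕ = 52000 + 31000 + 38000 + 11000 + 18000 = 150000
Overall mean = 156000000 / 150000 = 1040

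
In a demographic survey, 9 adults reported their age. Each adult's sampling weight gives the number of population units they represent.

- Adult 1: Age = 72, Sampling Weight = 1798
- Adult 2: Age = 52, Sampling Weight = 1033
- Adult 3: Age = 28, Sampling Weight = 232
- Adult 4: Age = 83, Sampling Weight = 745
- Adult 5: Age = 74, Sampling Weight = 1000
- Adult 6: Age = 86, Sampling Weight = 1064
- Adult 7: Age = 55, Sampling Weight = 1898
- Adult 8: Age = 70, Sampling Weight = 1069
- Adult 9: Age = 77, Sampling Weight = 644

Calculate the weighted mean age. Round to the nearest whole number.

Weighted sum = 72×1798 + 52×1033 + 28×232 + 83×745 + 74×1000 + 86×1064 + 55×1898 + 70×1069 + 77×644
  = 129456 + 53716 + 6496 + 61835 + 74000 + 91504 + 104390 + 74830 + 49588 = 645815
Sum of weights = 1798 + 1033 + 232 + 745 + 1000 + 1064 + 1898 + 1069 + 644 = 9483
Weighted mean = 645815 / 9483 = 68.102394

68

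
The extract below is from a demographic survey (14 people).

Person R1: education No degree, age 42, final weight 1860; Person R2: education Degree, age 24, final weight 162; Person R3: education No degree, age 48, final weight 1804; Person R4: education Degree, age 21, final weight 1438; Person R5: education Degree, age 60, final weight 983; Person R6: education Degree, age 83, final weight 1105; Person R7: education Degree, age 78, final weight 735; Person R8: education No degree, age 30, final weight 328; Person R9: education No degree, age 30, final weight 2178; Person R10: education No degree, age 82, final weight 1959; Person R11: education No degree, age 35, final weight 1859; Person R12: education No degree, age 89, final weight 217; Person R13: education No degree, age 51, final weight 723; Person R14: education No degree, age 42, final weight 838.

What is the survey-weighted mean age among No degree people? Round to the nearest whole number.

No degree rows: R1, R3, R8, R9, R10, R11, R12, R13, R14
Weighted sum = 42×1860 + 48×1804 + 30×328 + 30×2178 + 82×1959 + 35×1859 + 89×217 + 51×723 + 42×838
  = 556977
Sum of weights = 1860 + 1804 + 328 + 2178 + 1959 + 1859 + 217 + 723 + 838 = 11766
Weighted mean = 556977 / 11766 = 47.337838

47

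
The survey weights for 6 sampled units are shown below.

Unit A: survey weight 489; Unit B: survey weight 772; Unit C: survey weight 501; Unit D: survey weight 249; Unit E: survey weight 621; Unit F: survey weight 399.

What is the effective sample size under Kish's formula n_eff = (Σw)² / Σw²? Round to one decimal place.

5.4

Σ wᵢ = 489 + 772 + 501 + 249 + 621 + 399 = 3031
Σ wᵢ² = 239121 + 595984 + 251001 + 62001 + 385641 + 159201 = 1692949
n_eff = 3031² / 1692949 = 9186961 / 1692949 = 5.4266023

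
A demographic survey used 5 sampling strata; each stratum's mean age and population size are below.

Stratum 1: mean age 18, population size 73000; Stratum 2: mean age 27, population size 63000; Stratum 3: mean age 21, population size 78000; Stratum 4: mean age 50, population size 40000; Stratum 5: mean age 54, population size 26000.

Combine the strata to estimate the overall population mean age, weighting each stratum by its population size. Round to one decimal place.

Σ Nₕ·x̄ₕ = 18×73000 + 27×63000 + 21×78000 + 50×40000 + 54×26000
  = 8057000
Σ Nₕ = 73000 + 63000 + 78000 + 40000 + 26000 = 280000
Overall mean = 8057000 / 280000 = 28.775

28.8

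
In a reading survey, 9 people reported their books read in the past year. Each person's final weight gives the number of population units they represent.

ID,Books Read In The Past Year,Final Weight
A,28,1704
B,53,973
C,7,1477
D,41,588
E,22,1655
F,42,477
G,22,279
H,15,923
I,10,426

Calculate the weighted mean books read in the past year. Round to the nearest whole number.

Weighted sum = 28×1704 + 53×973 + 7×1477 + 41×588 + 22×1655 + 42×477 + 22×279 + 15×923 + 10×426
  = 47712 + 51569 + 10339 + 24108 + 36410 + 20034 + 6138 + 13845 + 4260 = 214415
Sum of weights = 1704 + 973 + 1477 + 588 + 1655 + 477 + 279 + 923 + 426 = 8502
Weighted mean = 214415 / 8502 = 25.21936

25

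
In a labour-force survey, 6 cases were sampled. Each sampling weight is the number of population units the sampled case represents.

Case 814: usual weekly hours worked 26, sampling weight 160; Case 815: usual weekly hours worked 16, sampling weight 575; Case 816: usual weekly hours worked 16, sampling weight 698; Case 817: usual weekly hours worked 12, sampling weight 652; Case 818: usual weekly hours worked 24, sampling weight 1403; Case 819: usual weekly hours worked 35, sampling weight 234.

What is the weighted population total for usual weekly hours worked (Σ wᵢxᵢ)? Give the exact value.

Weighted total = 26×160 + 16×575 + 16×698 + 12×652 + 24×1403 + 35×234
  = 4160 + 9200 + 11168 + 7824 + 33672 + 8190 = 74214

74214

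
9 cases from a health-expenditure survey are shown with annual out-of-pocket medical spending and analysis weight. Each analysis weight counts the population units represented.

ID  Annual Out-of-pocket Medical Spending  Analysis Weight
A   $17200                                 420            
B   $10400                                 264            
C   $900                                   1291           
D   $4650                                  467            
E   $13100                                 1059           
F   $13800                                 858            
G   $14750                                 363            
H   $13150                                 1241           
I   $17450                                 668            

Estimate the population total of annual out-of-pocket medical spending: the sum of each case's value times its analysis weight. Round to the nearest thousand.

Weighted total = 17200×420 + 10400×264 + 900×1291 + 4650×467 + 13100×1059 + 13800×858 + 14750×363 + 13150×1241 + 17450×668
  = 7224000 + 2745600 + 1161900 + 2171550 + 13872900 + 11840400 + 5354250 + 16319150 + 11656600 = 72346350

72346000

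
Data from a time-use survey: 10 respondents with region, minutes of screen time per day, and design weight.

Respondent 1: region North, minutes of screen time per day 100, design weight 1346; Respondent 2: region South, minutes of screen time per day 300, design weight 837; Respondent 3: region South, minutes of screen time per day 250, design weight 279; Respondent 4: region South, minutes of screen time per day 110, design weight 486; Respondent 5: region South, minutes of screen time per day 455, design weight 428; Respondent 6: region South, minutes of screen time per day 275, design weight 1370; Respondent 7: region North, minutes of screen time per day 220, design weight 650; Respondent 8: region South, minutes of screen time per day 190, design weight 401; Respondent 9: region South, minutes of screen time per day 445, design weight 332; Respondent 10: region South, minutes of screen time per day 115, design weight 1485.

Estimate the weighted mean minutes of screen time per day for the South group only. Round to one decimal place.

238.6

South rows: 2, 3, 4, 5, 6, 8, 9, 10
Weighted sum = 300×837 + 250×279 + 110×486 + 455×428 + 275×1370 + 190×401 + 445×332 + 115×1485
  = 251100 + 69750 + 53460 + 194740 + 376750 + 76190 + 147740 + 170775 = 1340505
Sum of weights = 837 + 279 + 486 + 428 + 1370 + 401 + 332 + 1485 = 5618
Weighted mean = 1340505 / 5618 = 238.60894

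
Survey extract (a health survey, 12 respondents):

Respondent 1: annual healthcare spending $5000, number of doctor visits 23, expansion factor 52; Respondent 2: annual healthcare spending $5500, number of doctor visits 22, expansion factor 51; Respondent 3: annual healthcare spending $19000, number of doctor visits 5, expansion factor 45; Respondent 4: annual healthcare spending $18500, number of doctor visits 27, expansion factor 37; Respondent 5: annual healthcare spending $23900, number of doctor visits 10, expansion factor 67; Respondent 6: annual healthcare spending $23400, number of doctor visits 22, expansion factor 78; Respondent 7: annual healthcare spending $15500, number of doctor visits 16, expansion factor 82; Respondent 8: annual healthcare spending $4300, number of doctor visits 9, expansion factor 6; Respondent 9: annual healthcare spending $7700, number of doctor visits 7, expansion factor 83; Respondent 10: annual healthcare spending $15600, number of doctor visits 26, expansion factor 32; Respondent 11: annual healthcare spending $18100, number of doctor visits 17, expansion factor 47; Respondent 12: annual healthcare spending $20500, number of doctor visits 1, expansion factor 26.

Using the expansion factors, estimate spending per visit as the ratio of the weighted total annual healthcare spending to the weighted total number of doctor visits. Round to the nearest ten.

Σ wᵢ·y = 5000×52 + 5500×51 + 19000×45 + 18500×37 + 23900×67 + 23400×78 + 15500×82 + 4300×6 + 7700×83 + 15600×32 + 18100×47 + 20500×26
  = 260000 + 280500 + 855000 + 684500 + 1601300 + 1825200 + 1271000 + 25800 + 639100 + 499200 + 850700 + 533000 = 9325300
Σ wᵢ·x = 23×52 + 22×51 + 5×45 + 27×37 + 10×67 + 22×78 + 16×82 + 9×6 + 7×83 + 26×32 + 17×47 + 1×26
  = 1196 + 1122 + 225 + 999 + 670 + 1716 + 1312 + 54 + 581 + 832 + 799 + 26 = 9532
Ratio = 9325300 / 9532 = 978.31515

980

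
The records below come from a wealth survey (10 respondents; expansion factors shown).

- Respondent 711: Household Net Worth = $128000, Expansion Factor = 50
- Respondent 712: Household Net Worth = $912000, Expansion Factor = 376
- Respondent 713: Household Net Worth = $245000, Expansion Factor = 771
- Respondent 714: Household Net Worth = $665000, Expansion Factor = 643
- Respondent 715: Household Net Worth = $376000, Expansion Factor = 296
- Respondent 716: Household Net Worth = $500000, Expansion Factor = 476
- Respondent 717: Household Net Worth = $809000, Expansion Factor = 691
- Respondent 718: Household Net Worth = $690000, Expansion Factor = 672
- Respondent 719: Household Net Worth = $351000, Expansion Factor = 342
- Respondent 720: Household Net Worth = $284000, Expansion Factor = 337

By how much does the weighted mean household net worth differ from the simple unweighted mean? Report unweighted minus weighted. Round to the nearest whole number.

-52678

Unweighted sum = 128000 + 912000 + 245000 + 665000 + 376000 + 500000 + 809000 + 690000 + 351000 + 284000 = 4960000
Unweighted mean = 4960000 / 10 = 496000
Weighted sum = 2553547000
Sum of weights = 50 + 376 + 771 + 643 + 296 + 476 + 691 + 672 + 342 + 337 = 4654
Weighted mean = 2553547000 / 4654 = 548677.91
Difference (unweighted minus weighted) = -52677.911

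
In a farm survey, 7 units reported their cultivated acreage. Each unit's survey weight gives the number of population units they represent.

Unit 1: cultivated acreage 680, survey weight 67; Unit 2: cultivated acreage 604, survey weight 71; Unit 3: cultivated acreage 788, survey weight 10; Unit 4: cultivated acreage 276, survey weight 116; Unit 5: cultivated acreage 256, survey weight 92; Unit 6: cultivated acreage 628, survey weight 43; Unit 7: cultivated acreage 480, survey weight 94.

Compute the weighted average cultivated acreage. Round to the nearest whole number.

454

Weighted sum = 680×67 + 604×71 + 788×10 + 276×116 + 256×92 + 628×43 + 480×94
  = 45560 + 42884 + 7880 + 32016 + 23552 + 27004 + 45120 = 224016
Sum of weights = 67 + 71 + 10 + 116 + 92 + 43 + 94 = 493
Weighted mean = 224016 / 493 = 454.39351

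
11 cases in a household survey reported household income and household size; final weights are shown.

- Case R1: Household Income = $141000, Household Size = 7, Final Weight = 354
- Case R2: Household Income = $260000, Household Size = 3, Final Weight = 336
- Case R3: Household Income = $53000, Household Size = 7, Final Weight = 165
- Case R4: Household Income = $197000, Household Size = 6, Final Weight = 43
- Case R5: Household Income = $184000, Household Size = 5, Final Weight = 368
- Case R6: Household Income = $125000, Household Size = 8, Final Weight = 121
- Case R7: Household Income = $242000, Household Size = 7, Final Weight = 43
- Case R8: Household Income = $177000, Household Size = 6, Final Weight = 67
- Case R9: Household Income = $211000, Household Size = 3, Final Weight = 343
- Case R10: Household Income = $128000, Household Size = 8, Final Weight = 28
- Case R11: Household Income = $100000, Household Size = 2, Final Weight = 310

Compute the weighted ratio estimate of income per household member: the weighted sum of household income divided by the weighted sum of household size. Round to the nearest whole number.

Σ wᵢ·y = 141000×354 + 260000×336 + 53000×165 + 197000×43 + 184000×368 + 125000×121 + 242000×43 + 177000×67 + 211000×343 + 128000×28 + 100000×310
  = 366549000
Σ wᵢ·x = 7×354 + 3×336 + 7×165 + 6×43 + 5×368 + 8×121 + 7×43 + 6×67 + 3×343 + 8×28 + 2×310
  = 10283
Ratio = 366549000 / 10283 = 35646.115

35646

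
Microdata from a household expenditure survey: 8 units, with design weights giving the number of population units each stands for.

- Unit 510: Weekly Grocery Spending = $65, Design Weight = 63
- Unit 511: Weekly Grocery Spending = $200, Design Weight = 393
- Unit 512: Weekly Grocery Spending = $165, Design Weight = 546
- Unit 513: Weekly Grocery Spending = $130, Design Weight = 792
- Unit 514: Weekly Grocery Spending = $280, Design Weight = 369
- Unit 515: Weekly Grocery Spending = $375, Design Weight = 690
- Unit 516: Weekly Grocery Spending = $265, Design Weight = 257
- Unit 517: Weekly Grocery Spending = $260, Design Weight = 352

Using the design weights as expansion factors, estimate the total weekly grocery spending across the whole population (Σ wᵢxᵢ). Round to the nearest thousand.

797000

Weighted total = 65×63 + 200×393 + 165×546 + 130×792 + 280×369 + 375×690 + 265×257 + 260×352
  = 4095 + 78600 + 90090 + 102960 + 103320 + 258750 + 68105 + 91520 = 797440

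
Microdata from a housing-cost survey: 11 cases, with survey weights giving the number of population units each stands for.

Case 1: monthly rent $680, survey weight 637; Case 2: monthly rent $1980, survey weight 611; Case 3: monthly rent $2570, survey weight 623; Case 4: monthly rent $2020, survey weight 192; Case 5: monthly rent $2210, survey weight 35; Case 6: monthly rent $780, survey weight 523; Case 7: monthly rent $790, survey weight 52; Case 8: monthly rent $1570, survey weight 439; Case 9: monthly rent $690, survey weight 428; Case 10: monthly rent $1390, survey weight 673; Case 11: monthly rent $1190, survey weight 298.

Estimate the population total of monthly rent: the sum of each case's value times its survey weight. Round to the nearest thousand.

6433000

Weighted total = 6432900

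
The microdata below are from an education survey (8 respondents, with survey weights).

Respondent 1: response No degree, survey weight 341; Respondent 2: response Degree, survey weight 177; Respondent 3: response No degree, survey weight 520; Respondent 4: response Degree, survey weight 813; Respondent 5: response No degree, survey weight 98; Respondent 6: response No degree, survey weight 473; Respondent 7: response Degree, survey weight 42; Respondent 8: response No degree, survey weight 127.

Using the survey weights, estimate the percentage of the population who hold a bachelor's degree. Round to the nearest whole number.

40

Sum of weights for 'Degree' = 177 + 813 + 42 = 1032
Total weight = 2591
Weighted proportion = 1032 / 2591 = 0.39830181 → 39.830181%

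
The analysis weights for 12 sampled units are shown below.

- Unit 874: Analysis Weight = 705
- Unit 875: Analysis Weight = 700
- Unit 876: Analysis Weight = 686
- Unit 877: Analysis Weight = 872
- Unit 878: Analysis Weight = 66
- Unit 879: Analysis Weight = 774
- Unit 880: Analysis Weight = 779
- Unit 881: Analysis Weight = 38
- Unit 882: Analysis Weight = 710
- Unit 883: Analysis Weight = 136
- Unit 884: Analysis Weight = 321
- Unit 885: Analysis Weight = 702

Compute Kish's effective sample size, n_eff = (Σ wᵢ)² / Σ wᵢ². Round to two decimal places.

Σ wᵢ = 705 + 700 + 686 + 872 + 66 + 774 + 779 + 38 + 710 + 136 + 321 + 702 = 6489
Σ wᵢ² = 4548163
n_eff = 6489² / 4548163 = 42107121 / 4548163 = 9.2580501

9.26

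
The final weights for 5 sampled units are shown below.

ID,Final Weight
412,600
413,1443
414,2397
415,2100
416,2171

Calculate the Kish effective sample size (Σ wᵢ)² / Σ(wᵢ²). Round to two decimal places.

4.38

Σ wᵢ = 600 + 1443 + 2397 + 2100 + 2171 = 8711
Σ wᵢ² = 360000 + 2082249 + 5745609 + 4410000 + 4713241 = 17311099
n_eff = 8711² / 17311099 = 75881521 / 17311099 = 4.3834029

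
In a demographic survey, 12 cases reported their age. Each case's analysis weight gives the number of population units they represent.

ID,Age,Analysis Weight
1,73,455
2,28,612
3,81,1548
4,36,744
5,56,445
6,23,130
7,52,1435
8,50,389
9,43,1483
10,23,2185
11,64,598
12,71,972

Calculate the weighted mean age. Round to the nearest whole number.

50

Weighted sum = 73×455 + 28×612 + 81×1548 + 36×744 + 56×445 + 23×130 + 52×1435 + 50×389 + 43×1483 + 23×2185 + 64×598 + 71×972
  = 33215 + 17136 + 125388 + 26784 + 24920 + 2990 + 74620 + 19450 + 63769 + 50255 + 38272 + 69012 = 545811
Sum of weights = 455 + 612 + 1548 + 744 + 445 + 130 + 1435 + 389 + 1483 + 2185 + 598 + 972 = 10996
Weighted mean = 545811 / 10996 = 49.637232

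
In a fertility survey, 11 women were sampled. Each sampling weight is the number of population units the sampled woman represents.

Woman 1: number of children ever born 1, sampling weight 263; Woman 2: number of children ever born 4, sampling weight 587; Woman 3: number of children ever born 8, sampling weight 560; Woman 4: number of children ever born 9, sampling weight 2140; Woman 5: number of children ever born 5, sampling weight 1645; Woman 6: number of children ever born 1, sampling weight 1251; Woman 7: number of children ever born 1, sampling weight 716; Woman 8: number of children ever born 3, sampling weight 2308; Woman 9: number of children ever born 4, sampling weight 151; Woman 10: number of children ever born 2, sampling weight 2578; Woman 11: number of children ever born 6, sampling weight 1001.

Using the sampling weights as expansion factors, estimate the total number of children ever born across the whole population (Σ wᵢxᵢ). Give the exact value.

Weighted total = 1×263 + 4×587 + 8×560 + 9×2140 + 5×1645 + 1×1251 + 1×716 + 3×2308 + 4×151 + 2×2578 + 6×1001
  = 55233

55233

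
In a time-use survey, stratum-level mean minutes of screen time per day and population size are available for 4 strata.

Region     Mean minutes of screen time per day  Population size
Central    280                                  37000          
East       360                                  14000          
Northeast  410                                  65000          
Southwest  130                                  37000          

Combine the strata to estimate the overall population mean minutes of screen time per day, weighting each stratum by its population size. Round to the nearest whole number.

306

Σ Nₕ·x̄ₕ = 280×37000 + 360×14000 + 410×65000 + 130×37000
  = 10360000 + 5040000 + 26650000 + 4810000 = 46860000
Σ Nₕ = 37000 + 14000 + 65000 + 37000 = 153000
Overall mean = 46860000 / 153000 = 306.27451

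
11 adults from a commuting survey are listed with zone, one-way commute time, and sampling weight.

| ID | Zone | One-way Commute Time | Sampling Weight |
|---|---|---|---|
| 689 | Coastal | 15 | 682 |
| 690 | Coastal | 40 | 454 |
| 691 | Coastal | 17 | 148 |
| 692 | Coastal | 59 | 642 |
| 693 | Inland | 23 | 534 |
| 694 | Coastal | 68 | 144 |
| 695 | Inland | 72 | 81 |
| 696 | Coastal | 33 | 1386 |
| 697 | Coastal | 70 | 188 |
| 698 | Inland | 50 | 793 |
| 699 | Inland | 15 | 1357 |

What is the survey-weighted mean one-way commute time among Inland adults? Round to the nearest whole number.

28

Inland rows: 693, 695, 698, 699
Weighted sum = 23×534 + 72×81 + 50×793 + 15×1357
  = 12282 + 5832 + 39650 + 20355 = 78119
Sum of weights = 534 + 81 + 793 + 1357 = 2765
Weighted mean = 78119 / 2765 = 28.252803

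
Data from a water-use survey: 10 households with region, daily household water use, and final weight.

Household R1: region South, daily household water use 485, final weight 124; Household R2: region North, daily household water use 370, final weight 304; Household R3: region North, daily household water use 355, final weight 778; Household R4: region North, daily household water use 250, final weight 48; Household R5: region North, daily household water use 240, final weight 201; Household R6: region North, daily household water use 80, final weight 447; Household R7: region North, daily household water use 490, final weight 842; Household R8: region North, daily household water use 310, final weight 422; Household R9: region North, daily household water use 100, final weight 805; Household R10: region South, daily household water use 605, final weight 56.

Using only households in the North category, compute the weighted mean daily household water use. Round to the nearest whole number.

288

North rows: R2, R3, R4, R5, R6, R7, R8, R9
Weighted sum = 370×304 + 355×778 + 250×48 + 240×201 + 80×447 + 490×842 + 310×422 + 100×805
  = 112480 + 276190 + 12000 + 48240 + 35760 + 412580 + 130820 + 80500 = 1108570
Sum of weights = 304 + 778 + 48 + 201 + 447 + 842 + 422 + 805 = 3847
Weighted mean = 1108570 / 3847 = 288.1648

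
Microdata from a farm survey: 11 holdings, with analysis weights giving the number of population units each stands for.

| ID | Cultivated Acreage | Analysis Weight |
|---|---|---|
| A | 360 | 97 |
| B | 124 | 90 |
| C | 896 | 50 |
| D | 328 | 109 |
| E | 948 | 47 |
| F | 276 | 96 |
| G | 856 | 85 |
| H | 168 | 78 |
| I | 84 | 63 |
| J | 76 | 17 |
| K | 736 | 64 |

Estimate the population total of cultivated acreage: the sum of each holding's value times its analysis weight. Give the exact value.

Weighted total = 360×97 + 124×90 + 896×50 + 328×109 + 948×47 + 276×96 + 856×85 + 168×78 + 84×63 + 76×17 + 736×64
  = 34920 + 11160 + 44800 + 35752 + 44556 + 26496 + 72760 + 13104 + 5292 + 1292 + 47104 = 337236

337236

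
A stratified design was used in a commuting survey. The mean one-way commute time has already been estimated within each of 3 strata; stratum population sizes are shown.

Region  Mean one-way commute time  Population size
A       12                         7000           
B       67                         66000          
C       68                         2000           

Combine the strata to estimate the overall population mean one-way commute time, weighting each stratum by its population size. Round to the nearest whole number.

Σ Nₕ·x̄ₕ = 12×7000 + 67×66000 + 68×2000
  = 4642000
Σ Nₕ = 7000 + 66000 + 2000 = 75000
Overall mean = 4642000 / 75000 = 61.893333

62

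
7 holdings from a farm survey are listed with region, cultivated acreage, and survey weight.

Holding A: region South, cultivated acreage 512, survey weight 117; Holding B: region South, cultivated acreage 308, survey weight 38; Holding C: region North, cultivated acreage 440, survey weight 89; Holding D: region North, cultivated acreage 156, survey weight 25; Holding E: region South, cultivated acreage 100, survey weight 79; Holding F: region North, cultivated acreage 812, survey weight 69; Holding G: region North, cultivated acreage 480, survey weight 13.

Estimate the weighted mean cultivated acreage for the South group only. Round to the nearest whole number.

340

South rows: A, B, E
Weighted sum = 512×117 + 308×38 + 100×79
  = 59904 + 11704 + 7900 = 79508
Sum of weights = 234
Weighted mean = 79508 / 234 = 339.77778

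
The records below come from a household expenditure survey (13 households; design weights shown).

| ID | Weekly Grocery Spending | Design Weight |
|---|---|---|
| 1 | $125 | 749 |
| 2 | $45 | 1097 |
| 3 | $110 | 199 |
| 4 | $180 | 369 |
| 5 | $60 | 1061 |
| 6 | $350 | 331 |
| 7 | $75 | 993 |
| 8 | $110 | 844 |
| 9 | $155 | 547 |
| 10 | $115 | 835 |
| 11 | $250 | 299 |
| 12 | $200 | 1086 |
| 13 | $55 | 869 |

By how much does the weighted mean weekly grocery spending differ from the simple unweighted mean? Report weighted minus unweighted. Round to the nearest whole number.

-22

Unweighted sum = 1830
Unweighted mean = 1830 / 13 = 140.76923
Weighted sum = 1098680
Sum of weights = 9279
Weighted mean = 1098680 / 9279 = 118.405
Difference (weighted minus unweighted) = -22.36423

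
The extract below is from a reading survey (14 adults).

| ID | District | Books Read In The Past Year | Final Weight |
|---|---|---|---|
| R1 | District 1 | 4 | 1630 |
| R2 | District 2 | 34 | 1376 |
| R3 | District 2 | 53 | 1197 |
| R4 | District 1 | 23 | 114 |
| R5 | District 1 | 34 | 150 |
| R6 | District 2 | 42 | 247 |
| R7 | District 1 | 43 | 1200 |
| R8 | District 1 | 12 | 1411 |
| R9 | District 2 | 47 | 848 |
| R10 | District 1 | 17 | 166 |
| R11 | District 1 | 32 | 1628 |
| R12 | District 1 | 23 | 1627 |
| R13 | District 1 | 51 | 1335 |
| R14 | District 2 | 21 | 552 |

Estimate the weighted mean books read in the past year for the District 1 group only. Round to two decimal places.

District 1 rows: R1, R4, R5, R7, R8, R10, R11, R12, R13
Weighted sum = 4×1630 + 23×114 + 34×150 + 43×1200 + 12×1411 + 17×166 + 32×1628 + 23×1627 + 51×1335
  = 6520 + 2622 + 5100 + 51600 + 16932 + 2822 + 52096 + 37421 + 68085 = 243198
Sum of weights = 1630 + 114 + 150 + 1200 + 1411 + 166 + 1628 + 1627 + 1335 = 9261
Weighted mean = 243198 / 9261 = 26.260447

26.26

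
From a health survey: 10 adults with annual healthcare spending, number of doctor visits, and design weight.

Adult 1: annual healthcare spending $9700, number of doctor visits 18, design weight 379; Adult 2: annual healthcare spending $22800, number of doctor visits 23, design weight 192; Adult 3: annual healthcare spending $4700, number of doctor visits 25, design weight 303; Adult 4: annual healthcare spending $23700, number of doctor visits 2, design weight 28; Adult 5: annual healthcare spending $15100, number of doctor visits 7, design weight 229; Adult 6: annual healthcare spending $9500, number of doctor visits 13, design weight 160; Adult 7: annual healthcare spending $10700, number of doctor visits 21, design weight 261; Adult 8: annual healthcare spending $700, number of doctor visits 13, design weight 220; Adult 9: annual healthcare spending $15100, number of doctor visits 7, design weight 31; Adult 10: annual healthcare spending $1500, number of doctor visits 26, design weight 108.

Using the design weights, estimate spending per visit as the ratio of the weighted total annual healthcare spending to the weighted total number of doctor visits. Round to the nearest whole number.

Σ wᵢ·y = 9700×379 + 22800×192 + 4700×303 + 23700×28 + 15100×229 + 9500×160 + 10700×261 + 700×220 + 15100×31 + 1500×108
  = 3676300 + 4377600 + 1424100 + 663600 + 3457900 + 1520000 + 2792700 + 154000 + 468100 + 162000 = 18696300
Σ wᵢ·x = 18×379 + 23×192 + 25×303 + 2×28 + 7×229 + 13×160 + 21×261 + 13×220 + 7×31 + 26×108
  = 6822 + 4416 + 7575 + 56 + 1603 + 2080 + 5481 + 2860 + 217 + 2808 = 33918
Ratio = 18696300 / 33918 = 551.22059

551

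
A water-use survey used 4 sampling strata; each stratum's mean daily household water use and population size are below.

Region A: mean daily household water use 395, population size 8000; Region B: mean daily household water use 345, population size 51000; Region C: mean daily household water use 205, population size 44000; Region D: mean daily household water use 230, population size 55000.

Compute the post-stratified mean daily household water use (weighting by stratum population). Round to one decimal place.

Σ Nₕ·x̄ₕ = 395×8000 + 345×51000 + 205×44000 + 230×55000
  = 42425000
Σ Nₕ = 8000 + 51000 + 44000 + 55000 = 158000
Overall mean = 42425000 / 158000 = 268.51266

268.5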